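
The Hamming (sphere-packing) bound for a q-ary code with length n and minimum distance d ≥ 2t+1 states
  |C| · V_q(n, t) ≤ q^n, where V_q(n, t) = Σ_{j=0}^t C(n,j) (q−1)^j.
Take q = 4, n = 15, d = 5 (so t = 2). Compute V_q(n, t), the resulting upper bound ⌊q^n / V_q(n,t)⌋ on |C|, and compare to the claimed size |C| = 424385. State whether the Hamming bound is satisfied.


V_q(n, t) = 991, q^n = 1073741824, Hamming bound = 1083493, |C| = 424385 ≤ bound (satisfied).

Step 1: Compute V_q(n, t) = Σ_{j=0}^2 C(n, j) (q−1)^j.
  j = 0: C(15,0)·(3)^0 = 1·1 = 1.
  j = 1: C(15,1)·(3)^1 = 15·3 = 45.
  j = 2: C(15,2)·(3)^2 = 105·9 = 945.
  V_q(n, t) = 1 + 45 + 945 = 991.
Step 2: q^n = 4^15 = 1073741824.
Step 3: Hamming bound ⌊q^n / V_q(n,t)⌋ = ⌊1073741824/991⌋ = 1083493.
Step 4: Compare |C| = 424385 to 1083493: satisfied.
The claimed |C| lies below the Hamming bound.


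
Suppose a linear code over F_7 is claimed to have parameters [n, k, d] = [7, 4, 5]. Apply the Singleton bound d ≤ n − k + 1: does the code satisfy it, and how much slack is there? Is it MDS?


Singleton RHS = n − k + 1 = 4, slack = -1, bound violated (no such code; not MDS).

Singleton bound: d ≤ n − k + 1.
Here n = 7, k = 4, so n − k + 1 = 4.
Given d = 5, check d ≤ 4: NO.
Slack = (n − k + 1) − d = -1.
The slack is negative: d = 5 exceeds n − k + 1 = 4 by 1, so the Singleton bound is violated and no linear [7, 4, 5]_7 code can exist. In particular it is not MDS (MDS requires d = n − k + 1 exactly).
Description: the claimed parameters are [7, 4, 5]_7; such a code would be impossible (violates the Singleton bound).


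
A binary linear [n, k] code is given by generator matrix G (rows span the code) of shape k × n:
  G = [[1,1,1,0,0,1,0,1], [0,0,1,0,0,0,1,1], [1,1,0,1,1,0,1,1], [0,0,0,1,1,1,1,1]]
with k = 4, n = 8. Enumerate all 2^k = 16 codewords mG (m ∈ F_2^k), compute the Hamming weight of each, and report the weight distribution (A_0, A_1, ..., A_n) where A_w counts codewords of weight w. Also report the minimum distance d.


Weight distribution: A_0 = 1, A_1 = 1, A_2 = 1, A_3 = 2, A_4 = 3, A_5 = 5, A_6 = 3. Minimum distance d = 1.

Enumerate all 2^4 = 16 messages m ∈ F_2^4.
For each, compute codeword c = mG in F_2^8, then tally its weight.
  m = 0000 → c = 00000000, weight = 0.
  m = 1000 → c = 11100101, weight = 5.
  m = 0100 → c = 00100011, weight = 3.
  m = 1100 → c = 11000110, weight = 4.
  m = 0010 → c = 11011011, weight = 6.
  m = 1010 → c = 00111110, weight = 5.
  m = 0110 → c = 11111000, weight = 5.
  m = 1110 → c = 00011101, weight = 4.
  m = 0001 → c = 00011111, weight = 5.
  m = 1001 → c = 11111010, weight = 6.
  m = 0101 → c = 00111100, weight = 4.
  m = 1101 → c = 11011001, weight = 5.
  m = 0011 → c = 11000100, weight = 3.
  m = 1011 → c = 00100001, weight = 2.
  m = 0111 → c = 11100111, weight = 6.
  m = 1111 → c = 00000010, weight = 1.
Tally weights:
  weight 0: 1 codewords.
  weight 1: 1 codewords.
  weight 2: 1 codewords.
  weight 3: 2 codewords.
  weight 4: 3 codewords.
  weight 5: 5 codewords.
  weight 6: 3 codewords.
Minimum distance d = smallest w > 0 with A_w > 0 = 1.
Sanity: Σ A_w = 16 = 2^4 = 16 ✓.


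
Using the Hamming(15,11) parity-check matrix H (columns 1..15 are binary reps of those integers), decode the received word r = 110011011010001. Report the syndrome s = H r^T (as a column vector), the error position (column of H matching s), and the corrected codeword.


s = (0, 1, 0, 1)^T, error position = 5, corrected codeword c = 110001011010001

Compute s = H r^T mod 2 one row at a time:
  s_1 = 1 + 1 + 0 + 1 + 0 + 0 + 0 + 1 = 4 ≡ 0 (mod 2).
  s_2 = 0 + 1 + 1 + 0 + 0 + 0 + 0 + 1 = 3 ≡ 1 (mod 2).
  s_3 = 1 + 0 + 1 + 0 + 0 + 1 + 0 + 1 = 4 ≡ 0 (mod 2).
  s_4 = 1 + 0 + 1 + 0 + 1 + 1 + 0 + 1 = 5 ≡ 1 (mod 2).
s = (0, 1, 0, 1)^T — this equals column 5 of H (binary 0101), so error is at position 5.
Correct: flip bit 5 of r = 110011011010001 to get c = 110001011010001.


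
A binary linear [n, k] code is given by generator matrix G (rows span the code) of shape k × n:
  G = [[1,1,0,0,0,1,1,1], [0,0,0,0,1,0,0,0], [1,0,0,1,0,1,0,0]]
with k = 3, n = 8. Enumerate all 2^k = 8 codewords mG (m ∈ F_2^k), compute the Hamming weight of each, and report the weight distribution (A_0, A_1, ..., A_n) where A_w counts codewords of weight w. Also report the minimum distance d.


Weight distribution: A_0 = 1, A_1 = 1, A_3 = 1, A_4 = 2, A_5 = 2, A_6 = 1. Minimum distance d = 1.

Enumerate all 2^3 = 8 messages m ∈ F_2^3.
For each, compute codeword c = mG in F_2^8, then tally its weight.
  m = 000 → c = 00000000, weight = 0.
  m = 100 → c = 11000111, weight = 5.
  m = 010 → c = 00001000, weight = 1.
  m = 110 → c = 11001111, weight = 6.
  m = 001 → c = 10010100, weight = 3.
  m = 101 → c = 01010011, weight = 4.
  m = 011 → c = 10011100, weight = 4.
  m = 111 → c = 01011011, weight = 5.
Tally weights:
  weight 0: 1 codewords.
  weight 1: 1 codewords.
  weight 3: 1 codewords.
  weight 4: 2 codewords.
  weight 5: 2 codewords.
  weight 6: 1 codewords.
Minimum distance d = smallest w > 0 with A_w > 0 = 1.
Sanity: Σ A_w = 8 = 2^3 = 8 ✓.


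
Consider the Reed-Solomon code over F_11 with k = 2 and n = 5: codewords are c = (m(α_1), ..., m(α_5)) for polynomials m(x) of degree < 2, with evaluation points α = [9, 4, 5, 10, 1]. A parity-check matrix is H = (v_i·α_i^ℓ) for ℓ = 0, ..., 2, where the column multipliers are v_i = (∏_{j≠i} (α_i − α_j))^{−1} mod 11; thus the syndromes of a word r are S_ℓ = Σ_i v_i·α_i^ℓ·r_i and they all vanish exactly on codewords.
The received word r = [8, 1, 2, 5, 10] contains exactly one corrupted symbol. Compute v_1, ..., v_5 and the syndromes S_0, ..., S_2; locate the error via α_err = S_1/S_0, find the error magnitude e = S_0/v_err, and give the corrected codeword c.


S = (5, 3, 4), error at position 3, error magnitude e = 4, c = [8, 1, 9, 5, 10].

Step 1: column multipliers v_i = (∏_{j≠i}(α_i − α_j))^{−1} mod 11.
  i = 1 (α = 9): (9−4)(9−5)(9−10)(9−1) = 5·4·(−1)·8 = −160 ≡ 5, so v_1 = 5^{−1} = 9 (mod 11).
  i = 2 (α = 4): (4−9)(4−5)(4−10)(4−1) = (−5)·(−1)·(−6)·3 = −90 ≡ 9, so v_2 = 9^{−1} = 5 (mod 11).
  i = 3 (α = 5): (5−9)(5−4)(5−10)(5−1) = (−4)·1·(−5)·4 = 80 ≡ 3, so v_3 = 3^{−1} = 4 (mod 11).
  i = 4 (α = 10): (10−9)(10−4)(10−5)(10−1) = 1·6·5·9 = 270 ≡ 6, so v_4 = 6^{−1} = 2 (mod 11).
  i = 5 (α = 1): (1−9)(1−4)(1−5)(1−10) = (−8)·(−3)·(−4)·(−9) = 864 ≡ 6, so v_5 = 6^{−1} = 2 (mod 11).
  v = [9, 5, 4, 2, 2].
Step 2: syndromes of r = [8, 1, 2, 5, 10] (all sums mod 11).
  S_0 = Σ v_i r_i = 9·8 + 5·1 + 4·2 + 2·5 + 2·10 = 115 ≡ 5.
  S_1 = Σ v_i α_i r_i = 9·9·8 + 5·4·1 + 4·5·2 + 2·10·5 + 2·1·10 = 828 ≡ 3.
  α_i^2 mod 11 = [4, 5, 3, 1, 1].
  S_2 = Σ v_i α_i^2 r_i = 9·4·8 + 5·5·1 + 4·3·2 + 2·1·5 + 2·1·10 = 367 ≡ 4.
  S = (5, 3, 4) ≠ 0, so r is not a codeword (an error is present).
Step 3: locate the error. For a single error e at position i, S_ℓ = v_i·e·α_i^ℓ, so α_err = S_1/S_0.
  S_0^{−1} = 5^{−1} = 9 (mod 11), so α_err = 3·9 = 27 ≡ 5 = α_3. Error position i = 3.
  Consistency check: S_2/S_1 = 4·4 = 16 ≡ 5 = α_err ✓ (single-error assumption holds).
Step 4: error magnitude e = S_0/v_3 = S_0·∏_{j≠3}(α_3 − α_j) = 5·3 = 15 ≡ 4 (mod 11).
Step 5: correct position 3: c_3 = r_3 − e = 2 − 4 ≡ 9 (mod 11). Hence c = [8, 1, 9, 5, 10].
  Check: interpolating c through the α_i gives m(x) = 2 + 8·x (degree < 2) with m(α_i) = c_i for every i, so c is indeed a codeword.


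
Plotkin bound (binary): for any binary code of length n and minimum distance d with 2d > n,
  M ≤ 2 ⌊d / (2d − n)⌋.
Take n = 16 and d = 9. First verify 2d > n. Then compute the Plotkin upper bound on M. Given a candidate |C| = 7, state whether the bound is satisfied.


Plotkin bound M ≤ 8; given |C| = 7 ≤ bound (satisfied).

Check applicability: 2d = 18, n = 16.
2d − n = 2 > 0, so Plotkin applies.
Compute d/(2d−n) = 9/2 ≈ 4.5000.
⌊d/(2d−n)⌋ = 4.
Plotkin bound: M ≤ 2·4 = 8.
Given |C| = 7, check: satisfied.
This |C| is below the Plotkin bound.


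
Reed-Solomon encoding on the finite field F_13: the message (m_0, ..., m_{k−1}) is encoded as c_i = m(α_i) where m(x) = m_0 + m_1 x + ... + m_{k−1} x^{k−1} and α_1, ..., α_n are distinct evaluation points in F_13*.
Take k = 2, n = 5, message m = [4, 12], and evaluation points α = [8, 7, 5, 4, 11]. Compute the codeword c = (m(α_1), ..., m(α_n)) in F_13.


c = [9, 10, 12, 0, 6]

Message polynomial: m(x) = 4 + 12·x (mod 13).
For each evaluation point α_i, compute m(α_i) mod 13:
  α_1 = 8: Horner steps 12 → 9, so m(8) = 9.
  α_2 = 7: Horner steps 12 → 10, so m(7) = 10.
  α_3 = 5: Horner steps 12 → 12, so m(5) = 12.
  α_4 = 4: Horner steps 12 → 0, so m(4) = 0.
  α_5 = 11: Horner steps 12 → 6, so m(11) = 6.
Codeword c = [9, 10, 12, 0, 6] ∈ F_13^5.


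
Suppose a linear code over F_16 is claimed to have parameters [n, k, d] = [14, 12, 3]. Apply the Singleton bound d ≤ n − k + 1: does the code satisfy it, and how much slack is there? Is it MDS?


Singleton RHS = n − k + 1 = 3, slack = 0, bound satisfied, MDS.

Singleton bound: d ≤ n − k + 1.
Here n = 14, k = 12, so n − k + 1 = 3.
Given d = 3, check d ≤ 3: YES.
Slack = (n − k + 1) − d = 0.
The code is MDS (slack = 0).
Description: the claimed parameters are [14, 12, 3]_16; such a code would be MDS (meets Singleton bound).


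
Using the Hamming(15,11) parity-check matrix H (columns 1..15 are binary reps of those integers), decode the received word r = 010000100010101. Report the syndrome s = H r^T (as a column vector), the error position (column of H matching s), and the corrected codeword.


s = (1, 1, 0, 0)^T, error position = 12, corrected codeword c = 010000100011101

Compute s = H r^T mod 2 one row at a time:
  s_1 = 0 + 0 + 0 + 1 + 0 + 1 + 0 + 1 = 3 ≡ 1 (mod 2).
  s_2 = 0 + 0 + 0 + 1 + 0 + 1 + 0 + 1 = 3 ≡ 1 (mod 2).
  s_3 = 1 + 0 + 0 + 1 + 0 + 1 + 0 + 1 = 4 ≡ 0 (mod 2).
  s_4 = 0 + 0 + 0 + 1 + 0 + 1 + 1 + 1 = 4 ≡ 0 (mod 2).
s = (1, 1, 0, 0)^T — this equals column 12 of H (binary 1100), so error is at position 12.
Correct: flip bit 12 of r = 010000100010101 to get c = 010000100011101.


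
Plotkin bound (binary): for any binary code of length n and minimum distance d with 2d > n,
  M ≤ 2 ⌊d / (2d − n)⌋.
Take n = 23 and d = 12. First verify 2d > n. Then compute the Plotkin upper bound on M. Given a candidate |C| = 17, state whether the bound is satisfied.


Plotkin bound M ≤ 24; given |C| = 17 ≤ bound (satisfied).

Check applicability: 2d = 24, n = 23.
2d − n = 1 > 0, so Plotkin applies.
Compute d/(2d−n) = 12/1 ≈ 12.0000.
⌊d/(2d−n)⌋ = 12.
Plotkin bound: M ≤ 2·12 = 24.
Given |C| = 17, check: satisfied.
This |C| is below the Plotkin bound.


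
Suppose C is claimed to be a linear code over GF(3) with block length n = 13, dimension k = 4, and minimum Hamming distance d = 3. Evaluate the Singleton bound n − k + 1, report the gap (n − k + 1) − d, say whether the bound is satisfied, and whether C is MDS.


Singleton RHS = n − k + 1 = 10, slack = 7, bound satisfied, not MDS.

Singleton bound: d ≤ n − k + 1.
Here n = 13, k = 4, so n − k + 1 = 10.
Given d = 3, check d ≤ 10: YES.
Slack = (n − k + 1) − d = 7.
The code is NOT MDS (slack = 7 > 0).
Description: the claimed parameters are [13, 4, 3]_3; such a code would be non-MDS.


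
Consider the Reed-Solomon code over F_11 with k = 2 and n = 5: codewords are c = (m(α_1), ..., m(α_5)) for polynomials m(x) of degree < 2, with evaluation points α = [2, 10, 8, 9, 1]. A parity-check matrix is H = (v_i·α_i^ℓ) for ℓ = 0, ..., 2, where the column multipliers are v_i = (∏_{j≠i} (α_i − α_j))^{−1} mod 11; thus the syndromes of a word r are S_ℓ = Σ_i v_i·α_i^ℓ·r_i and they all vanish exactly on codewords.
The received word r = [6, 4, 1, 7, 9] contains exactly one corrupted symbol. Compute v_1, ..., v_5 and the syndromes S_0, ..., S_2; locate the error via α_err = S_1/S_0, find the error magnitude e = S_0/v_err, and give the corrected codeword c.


S = (5, 7, 1), error at position 3, error magnitude e = 2, c = [6, 4, 10, 7, 9].

Step 1: column multipliers v_i = (∏_{j≠i}(α_i − α_j))^{−1} mod 11.
  i = 1 (α = 2): (2−10)(2−8)(2−9)(2−1) = (−8)·(−6)·(−7)·1 = −336 ≡ 5, so v_1 = 5^{−1} = 9 (mod 11).
  i = 2 (α = 10): (10−2)(10−8)(10−9)(10−1) = 8·2·1·9 = 144 ≡ 1, so v_2 = 1^{−1} = 1 (mod 11).
  i = 3 (α = 8): (8−2)(8−10)(8−9)(8−1) = 6·(−2)·(−1)·7 = 84 ≡ 7, so v_3 = 7^{−1} = 8 (mod 11).
  i = 4 (α = 9): (9−2)(9−10)(9−8)(9−1) = 7·(−1)·1·8 = −56 ≡ 10, so v_4 = 10^{−1} = 10 (mod 11).
  i = 5 (α = 1): (1−2)(1−10)(1−8)(1−9) = (−1)·(−9)·(−7)·(−8) = 504 ≡ 9, so v_5 = 9^{−1} = 5 (mod 11).
  v = [9, 1, 8, 10, 5].
Step 2: syndromes of r = [6, 4, 1, 7, 9] (all sums mod 11).
  S_0 = Σ v_i r_i = 9·6 + 1·4 + 8·1 + 10·7 + 5·9 = 181 ≡ 5.
  S_1 = Σ v_i α_i r_i = 9·2·6 + 1·10·4 + 8·8·1 + 10·9·7 + 5·1·9 = 887 ≡ 7.
  α_i^2 mod 11 = [4, 1, 9, 4, 1].
  S_2 = Σ v_i α_i^2 r_i = 9·4·6 + 1·1·4 + 8·9·1 + 10·4·7 + 5·1·9 = 617 ≡ 1.
  S = (5, 7, 1) ≠ 0, so r is not a codeword (an error is present).
Step 3: locate the error. For a single error e at position i, S_ℓ = v_i·e·α_i^ℓ, so α_err = S_1/S_0.
  S_0^{−1} = 5^{−1} = 9 (mod 11), so α_err = 7·9 = 63 ≡ 8 = α_3. Error position i = 3.
  Consistency check: S_2/S_1 = 1·8 = 8 ≡ 8 = α_err ✓ (single-error assumption holds).
Step 4: error magnitude e = S_0/v_3 = S_0·∏_{j≠3}(α_3 − α_j) = 5·7 = 35 ≡ 2 (mod 11).
Step 5: correct position 3: c_3 = r_3 − e = 1 − 2 ≡ 10 (mod 11). Hence c = [6, 4, 10, 7, 9].
  Check: interpolating c through the α_i gives m(x) = 1 + 8·x (degree < 2) with m(α_i) = c_i for every i, so c is indeed a codeword.


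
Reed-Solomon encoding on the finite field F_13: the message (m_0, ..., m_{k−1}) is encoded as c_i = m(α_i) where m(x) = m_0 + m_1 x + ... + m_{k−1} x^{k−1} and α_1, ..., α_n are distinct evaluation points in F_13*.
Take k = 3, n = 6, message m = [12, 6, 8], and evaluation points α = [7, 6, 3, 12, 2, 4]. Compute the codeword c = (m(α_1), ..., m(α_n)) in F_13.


c = [4, 11, 11, 1, 4, 8]

Message polynomial: m(x) = 12 + 6·x + 8·x^2 (mod 13).
For each evaluation point α_i, compute m(α_i) mod 13:
  α_1 = 7: Horner steps 8 → 10 → 4, so m(7) = 4.
  α_2 = 6: Horner steps 8 → 2 → 11, so m(6) = 11.
  α_3 = 3: Horner steps 8 → 4 → 11, so m(3) = 11.
  α_4 = 12: Horner steps 8 → 11 → 1, so m(12) = 1.
  α_5 = 2: Horner steps 8 → 9 → 4, so m(2) = 4.
  α_6 = 4: Horner steps 8 → 12 → 8, so m(4) = 8.
Codeword c = [4, 11, 11, 1, 4, 8] ∈ F_13^6.


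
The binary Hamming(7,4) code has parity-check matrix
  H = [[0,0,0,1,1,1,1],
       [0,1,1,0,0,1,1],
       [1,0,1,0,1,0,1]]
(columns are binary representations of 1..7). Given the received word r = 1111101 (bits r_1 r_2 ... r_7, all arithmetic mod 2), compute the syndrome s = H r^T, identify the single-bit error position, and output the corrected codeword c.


s = (1, 1, 0)^T, error position = 6, corrected codeword c = 1111111

Compute s = H r^T mod 2 one row at a time:
  s_1 = 1 + 1 + 0 + 1 = 3 ≡ 1 (mod 2).
  s_2 = 1 + 1 + 0 + 1 = 3 ≡ 1 (mod 2).
  s_3 = 1 + 1 + 1 + 1 = 4 ≡ 0 (mod 2).
s = (1, 1, 0)^T — this equals column 6 of H (binary 110), so error is at position 6.
Correct: flip bit 6 of r = 1111101 to get c = 1111111.


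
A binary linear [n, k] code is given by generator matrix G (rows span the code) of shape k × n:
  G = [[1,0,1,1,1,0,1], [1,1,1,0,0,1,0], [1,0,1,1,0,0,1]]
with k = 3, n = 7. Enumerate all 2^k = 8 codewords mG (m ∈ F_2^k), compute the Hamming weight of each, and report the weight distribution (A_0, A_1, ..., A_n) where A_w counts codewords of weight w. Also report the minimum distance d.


Weight distribution: A_0 = 1, A_1 = 1, A_4 = 3, A_5 = 3. Minimum distance d = 1.

Enumerate all 2^3 = 8 messages m ∈ F_2^3.
For each, compute codeword c = mG in F_2^7, then tally its weight.
  m = 000 → c = 0000000, weight = 0.
  m = 100 → c = 1011101, weight = 5.
  m = 010 → c = 1110010, weight = 4.
  m = 110 → c = 0101111, weight = 5.
  m = 001 → c = 1011001, weight = 4.
  m = 101 → c = 0000100, weight = 1.
  m = 011 → c = 0101011, weight = 4.
  m = 111 → c = 1110110, weight = 5.
Tally weights:
  weight 0: 1 codewords.
  weight 1: 1 codewords.
  weight 4: 3 codewords.
  weight 5: 3 codewords.
Minimum distance d = smallest w > 0 with A_w > 0 = 1.
Sanity: Σ A_w = 8 = 2^3 = 8 ✓.


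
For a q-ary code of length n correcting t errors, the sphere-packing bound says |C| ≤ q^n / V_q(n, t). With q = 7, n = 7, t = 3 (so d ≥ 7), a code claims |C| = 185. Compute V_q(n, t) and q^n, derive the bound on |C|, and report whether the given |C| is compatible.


V_q(n, t) = 8359, q^n = 823543, Hamming bound = 98, |C| = 185 > bound (violated).

Step 1: Compute V_q(n, t) = Σ_{j=0}^3 C(n, j) (q−1)^j.
  j = 0: C(7,0)·(6)^0 = 1·1 = 1.
  j = 1: C(7,1)·(6)^1 = 7·6 = 42.
  j = 2: C(7,2)·(6)^2 = 21·36 = 756.
  j = 3: C(7,3)·(6)^3 = 35·216 = 7560.
  V_q(n, t) = 1 + 42 + 756 + 7560 = 8359.
Step 2: q^n = 7^7 = 823543.
Step 3: Hamming bound ⌊q^n / V_q(n,t)⌋ = ⌊823543/8359⌋ = 98.
Step 4: Compare |C| = 185 to 98: violated.
The claimed |C| lies above the Hamming bound, so no 7-ary code of length 7 with d ≥ 7 can have 185 codewords.


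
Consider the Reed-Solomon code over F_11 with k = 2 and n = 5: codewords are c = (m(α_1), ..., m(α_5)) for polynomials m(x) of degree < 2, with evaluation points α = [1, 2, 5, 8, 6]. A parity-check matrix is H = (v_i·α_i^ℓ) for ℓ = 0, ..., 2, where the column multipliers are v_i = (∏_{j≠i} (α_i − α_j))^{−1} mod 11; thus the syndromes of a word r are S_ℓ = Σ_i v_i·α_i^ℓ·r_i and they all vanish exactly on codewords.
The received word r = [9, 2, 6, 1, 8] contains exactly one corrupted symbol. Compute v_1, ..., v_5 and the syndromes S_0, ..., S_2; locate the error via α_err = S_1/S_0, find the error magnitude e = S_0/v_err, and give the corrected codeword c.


S = (7, 3, 6), error at position 2, error magnitude e = 2, c = [9, 0, 6, 1, 8].

Step 1: column multipliers v_i = (∏_{j≠i}(α_i − α_j))^{−1} mod 11.
  i = 1 (α = 1): (1−2)(1−5)(1−8)(1−6) = (−1)·(−4)·(−7)·(−5) = 140 ≡ 8, so v_1 = 8^{−1} = 7 (mod 11).
  i = 2 (α = 2): (2−1)(2−5)(2−8)(2−6) = 1·(−3)·(−6)·(−4) = −72 ≡ 5, so v_2 = 5^{−1} = 9 (mod 11).
  i = 3 (α = 5): (5−1)(5−2)(5−8)(5−6) = 4·3·(−3)·(−1) = 36 ≡ 3, so v_3 = 3^{−1} = 4 (mod 11).
  i = 4 (α = 8): (8−1)(8−2)(8−5)(8−6) = 7·6·3·2 = 252 ≡ 10, so v_4 = 10^{−1} = 10 (mod 11).
  i = 5 (α = 6): (6−1)(6−2)(6−5)(6−8) = 5·4·1·(−2) = −40 ≡ 4, so v_5 = 4^{−1} = 3 (mod 11).
  v = [7, 9, 4, 10, 3].
Step 2: syndromes of r = [9, 2, 6, 1, 8] (all sums mod 11).
  S_0 = Σ v_i r_i = 7·9 + 9·2 + 4·6 + 10·1 + 3·8 = 139 ≡ 7.
  S_1 = Σ v_i α_i r_i = 7·1·9 + 9·2·2 + 4·5·6 + 10·8·1 + 3·6·8 = 443 ≡ 3.
  α_i^2 mod 11 = [1, 4, 3, 9, 3].
  S_2 = Σ v_i α_i^2 r_i = 7·1·9 + 9·4·2 + 4·3·6 + 10·9·1 + 3·3·8 = 369 ≡ 6.
  S = (7, 3, 6) ≠ 0, so r is not a codeword (an error is present).
Step 3: locate the error. For a single error e at position i, S_ℓ = v_i·e·α_i^ℓ, so α_err = S_1/S_0.
  S_0^{−1} = 7^{−1} = 8 (mod 11), so α_err = 3·8 = 24 ≡ 2 = α_2. Error position i = 2.
  Consistency check: S_2/S_1 = 6·4 = 24 ≡ 2 = α_err ✓ (single-error assumption holds).
Step 4: error magnitude e = S_0/v_2 = S_0·∏_{j≠2}(α_2 − α_j) = 7·5 = 35 ≡ 2 (mod 11).
Step 5: correct position 2: c_2 = r_2 − e = 2 − 2 ≡ 0 (mod 11). Hence c = [9, 0, 6, 1, 8].
  Check: interpolating c through the α_i gives m(x) = 7 + 2·x (degree < 2) with m(α_i) = c_i for every i, so c is indeed a codeword.


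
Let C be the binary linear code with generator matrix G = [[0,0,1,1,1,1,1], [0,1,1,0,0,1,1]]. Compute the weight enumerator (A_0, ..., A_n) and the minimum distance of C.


Weight distribution: A_0 = 1, A_3 = 1, A_4 = 1, A_5 = 1. Minimum distance d = 3.

Enumerate all 2^2 = 4 messages m ∈ F_2^2.
For each, compute codeword c = mG in F_2^7, then tally its weight.
  m = 00 → c = 0000000, weight = 0.
  m = 10 → c = 0011111, weight = 5.
  m = 01 → c = 0110011, weight = 4.
  m = 11 → c = 0101100, weight = 3.
Tally weights:
  weight 0: 1 codewords.
  weight 3: 1 codewords.
  weight 4: 1 codewords.
  weight 5: 1 codewords.
Minimum distance d = smallest w > 0 with A_w > 0 = 3.
Sanity: Σ A_w = 4 = 2^2 = 4 ✓.


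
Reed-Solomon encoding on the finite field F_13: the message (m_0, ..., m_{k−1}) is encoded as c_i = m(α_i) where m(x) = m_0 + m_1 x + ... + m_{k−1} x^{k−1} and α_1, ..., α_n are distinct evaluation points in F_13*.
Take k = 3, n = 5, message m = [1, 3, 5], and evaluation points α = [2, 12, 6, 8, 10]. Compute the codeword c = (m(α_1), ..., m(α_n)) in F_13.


c = [1, 3, 4, 7, 11]

Message polynomial: m(x) = 1 + 3·x + 5·x^2 (mod 13).
For each evaluation point α_i, compute m(α_i) mod 13:
  α_1 = 2: Horner steps 5 → 0 → 1, so m(2) = 1.
  α_2 = 12: Horner steps 5 → 11 → 3, so m(12) = 3.
  α_3 = 6: Horner steps 5 → 7 → 4, so m(6) = 4.
  α_4 = 8: Horner steps 5 → 4 → 7, so m(8) = 7.
  α_5 = 10: Horner steps 5 → 1 → 11, so m(10) = 11.
Codeword c = [1, 3, 4, 7, 11] ∈ F_13^5.


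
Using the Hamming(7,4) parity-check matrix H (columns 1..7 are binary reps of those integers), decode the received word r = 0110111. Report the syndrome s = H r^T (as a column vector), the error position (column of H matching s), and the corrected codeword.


s = (1, 0, 1)^T, error position = 5, corrected codeword c = 0110011

Compute s = H r^T mod 2 one row at a time:
  s_1 = 0 + 1 + 1 + 1 = 3 ≡ 1 (mod 2).
  s_2 = 1 + 1 + 1 + 1 = 4 ≡ 0 (mod 2).
  s_3 = 0 + 1 + 1 + 1 = 3 ≡ 1 (mod 2).
s = (1, 0, 1)^T — this equals column 5 of H (binary 101), so error is at position 5.
Correct: flip bit 5 of r = 0110111 to get c = 0110011.


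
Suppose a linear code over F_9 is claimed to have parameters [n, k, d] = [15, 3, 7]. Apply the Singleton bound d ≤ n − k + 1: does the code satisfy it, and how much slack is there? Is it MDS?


Singleton RHS = n − k + 1 = 13, slack = 6, bound satisfied, not MDS.

Singleton bound: d ≤ n − k + 1.
Here n = 15, k = 3, so n − k + 1 = 13.
Given d = 7, check d ≤ 13: YES.
Slack = (n − k + 1) − d = 6.
The code is NOT MDS (slack = 6 > 0).
Description: the claimed parameters are [15, 3, 7]_9; such a code would be non-MDS.


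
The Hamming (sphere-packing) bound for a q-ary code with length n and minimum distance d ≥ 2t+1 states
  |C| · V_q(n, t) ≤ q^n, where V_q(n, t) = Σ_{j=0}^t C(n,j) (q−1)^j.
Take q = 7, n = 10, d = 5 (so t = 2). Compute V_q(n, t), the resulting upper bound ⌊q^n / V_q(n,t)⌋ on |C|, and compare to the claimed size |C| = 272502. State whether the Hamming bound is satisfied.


V_q(n, t) = 1681, q^n = 282475249, Hamming bound = 168040, |C| = 272502 > bound (violated).

Step 1: Compute V_q(n, t) = Σ_{j=0}^2 C(n, j) (q−1)^j.
  j = 0: C(10,0)·(6)^0 = 1·1 = 1.
  j = 1: C(10,1)·(6)^1 = 10·6 = 60.
  j = 2: C(10,2)·(6)^2 = 45·36 = 1620.
  V_q(n, t) = 1 + 60 + 1620 = 1681.
Step 2: q^n = 7^10 = 282475249.
Step 3: Hamming bound ⌊q^n / V_q(n,t)⌋ = ⌊282475249/1681⌋ = 168040.
Step 4: Compare |C| = 272502 to 168040: violated.
The claimed |C| lies above the Hamming bound, so no 7-ary code of length 10 with d ≥ 5 can have 272502 codewords.


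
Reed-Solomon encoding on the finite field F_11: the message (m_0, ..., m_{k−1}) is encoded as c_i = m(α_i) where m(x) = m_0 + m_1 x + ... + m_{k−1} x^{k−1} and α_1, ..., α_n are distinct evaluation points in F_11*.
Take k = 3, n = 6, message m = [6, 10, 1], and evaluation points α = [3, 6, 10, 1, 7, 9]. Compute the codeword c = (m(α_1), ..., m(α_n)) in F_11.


c = [1, 3, 8, 6, 4, 1]

Message polynomial: m(x) = 6 + 10·x + 1·x^2 (mod 11).
For each evaluation point α_i, compute m(α_i) mod 11:
  α_1 = 3: Horner steps 1 → 2 → 1, so m(3) = 1.
  α_2 = 6: Horner steps 1 → 5 → 3, so m(6) = 3.
  α_3 = 10: Horner steps 1 → 9 → 8, so m(10) = 8.
  α_4 = 1: Horner steps 1 → 0 → 6, so m(1) = 6.
  α_5 = 7: Horner steps 1 → 6 → 4, so m(7) = 4.
  α_6 = 9: Horner steps 1 → 8 → 1, so m(9) = 1.
Codeword c = [1, 3, 8, 6, 4, 1] ∈ F_11^6.


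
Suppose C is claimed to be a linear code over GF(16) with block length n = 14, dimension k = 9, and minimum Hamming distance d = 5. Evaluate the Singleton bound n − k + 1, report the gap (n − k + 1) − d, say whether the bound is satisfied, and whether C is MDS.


Singleton RHS = n − k + 1 = 6, slack = 1, bound satisfied, not MDS.

Singleton bound: d ≤ n − k + 1.
Here n = 14, k = 9, so n − k + 1 = 6.
Given d = 5, check d ≤ 6: YES.
Slack = (n − k + 1) − d = 1.
The code is NOT MDS (slack = 1 > 0).
Description: the claimed parameters are [14, 9, 5]_16; such a code would be non-MDS.


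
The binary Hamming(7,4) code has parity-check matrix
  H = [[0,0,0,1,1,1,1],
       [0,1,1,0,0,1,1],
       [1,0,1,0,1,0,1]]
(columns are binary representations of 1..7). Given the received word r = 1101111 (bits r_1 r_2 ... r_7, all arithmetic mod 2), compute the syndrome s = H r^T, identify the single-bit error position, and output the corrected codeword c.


s = (0, 1, 1)^T, error position = 3, corrected codeword c = 1111111

Compute s = H r^T mod 2 one row at a time:
  s_1 = 1 + 1 + 1 + 1 = 4 ≡ 0 (mod 2).
  s_2 = 1 + 0 + 1 + 1 = 3 ≡ 1 (mod 2).
  s_3 = 1 + 0 + 1 + 1 = 3 ≡ 1 (mod 2).
s = (0, 1, 1)^T — this equals column 3 of H (binary 011), so error is at position 3.
Correct: flip bit 3 of r = 1101111 to get c = 1111111.


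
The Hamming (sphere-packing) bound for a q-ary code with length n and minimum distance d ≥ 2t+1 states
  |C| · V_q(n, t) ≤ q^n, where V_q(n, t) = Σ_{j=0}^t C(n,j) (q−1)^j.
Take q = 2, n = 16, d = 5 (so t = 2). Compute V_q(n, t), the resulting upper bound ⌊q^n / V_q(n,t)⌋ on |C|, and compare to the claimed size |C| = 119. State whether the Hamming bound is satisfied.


V_q(n, t) = 137, q^n = 65536, Hamming bound = 478, |C| = 119 ≤ bound (satisfied).

Step 1: Compute V_q(n, t) = Σ_{j=0}^2 C(n, j) (q−1)^j.
  j = 0: C(16,0)·(1)^0 = 1·1 = 1.
  j = 1: C(16,1)·(1)^1 = 16·1 = 16.
  j = 2: C(16,2)·(1)^2 = 120·1 = 120.
  V_q(n, t) = 1 + 16 + 120 = 137.
Step 2: q^n = 2^16 = 65536.
Step 3: Hamming bound ⌊q^n / V_q(n,t)⌋ = ⌊65536/137⌋ = 478.
Step 4: Compare |C| = 119 to 478: satisfied.
The claimed |C| lies below the Hamming bound.


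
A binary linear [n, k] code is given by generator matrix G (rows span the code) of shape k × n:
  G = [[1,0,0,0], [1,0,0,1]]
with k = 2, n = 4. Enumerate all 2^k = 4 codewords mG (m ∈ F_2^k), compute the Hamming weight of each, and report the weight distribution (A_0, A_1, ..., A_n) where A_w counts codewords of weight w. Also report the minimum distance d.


Weight distribution: A_0 = 1, A_1 = 2, A_2 = 1. Minimum distance d = 1.

Enumerate all 2^2 = 4 messages m ∈ F_2^2.
For each, compute codeword c = mG in F_2^4, then tally its weight.
  m = 00 → c = 0000, weight = 0.
  m = 10 → c = 1000, weight = 1.
  m = 01 → c = 1001, weight = 2.
  m = 11 → c = 0001, weight = 1.
Tally weights:
  weight 0: 1 codewords.
  weight 1: 2 codewords.
  weight 2: 1 codewords.
Minimum distance d = smallest w > 0 with A_w > 0 = 1.
Sanity: Σ A_w = 4 = 2^2 = 4 ✓.


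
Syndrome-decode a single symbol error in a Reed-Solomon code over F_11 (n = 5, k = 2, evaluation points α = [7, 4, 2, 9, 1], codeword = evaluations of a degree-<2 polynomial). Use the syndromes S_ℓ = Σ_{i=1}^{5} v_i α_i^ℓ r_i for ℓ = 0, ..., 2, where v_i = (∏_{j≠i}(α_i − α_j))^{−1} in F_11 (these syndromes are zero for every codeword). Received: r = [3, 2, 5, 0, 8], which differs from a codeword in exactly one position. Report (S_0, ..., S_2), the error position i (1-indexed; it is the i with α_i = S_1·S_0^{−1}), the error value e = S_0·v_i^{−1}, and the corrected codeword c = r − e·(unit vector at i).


S = (7, 7, 7), error at position 5, error magnitude e = 7, c = [3, 2, 5, 0, 1].

Step 1: column multipliers v_i = (∏_{j≠i}(α_i − α_j))^{−1} mod 11.
  i = 1 (α = 7): (7−4)(7−2)(7−9)(7−1) = 3·5·(−2)·6 = −180 ≡ 7, so v_1 = 7^{−1} = 8 (mod 11).
  i = 2 (α = 4): (4−7)(4−2)(4−9)(4−1) = (−3)·2·(−5)·3 = 90 ≡ 2, so v_2 = 2^{−1} = 6 (mod 11).
  i = 3 (α = 2): (2−7)(2−4)(2−9)(2−1) = (−5)·(−2)·(−7)·1 = −70 ≡ 7, so v_3 = 7^{−1} = 8 (mod 11).
  i = 4 (α = 9): (9−7)(9−4)(9−2)(9−1) = 2·5·7·8 = 560 ≡ 10, so v_4 = 10^{−1} = 10 (mod 11).
  i = 5 (α = 1): (1−7)(1−4)(1−2)(1−9) = (−6)·(−3)·(−1)·(−8) = 144 ≡ 1, so v_5 = 1^{−1} = 1 (mod 11).
  v = [8, 6, 8, 10, 1].
Step 2: syndromes of r = [3, 2, 5, 0, 8] (all sums mod 11).
  S_0 = Σ v_i r_i = 8·3 + 6·2 + 8·5 + 10·0 + 1·8 = 84 ≡ 7.
  S_1 = Σ v_i α_i r_i = 8·7·3 + 6·4·2 + 8·2·5 + 10·9·0 + 1·1·8 = 304 ≡ 7.
  α_i^2 mod 11 = [5, 5, 4, 4, 1].
  S_2 = Σ v_i α_i^2 r_i = 8·5·3 + 6·5·2 + 8·4·5 + 10·4·0 + 1·1·8 = 348 ≡ 7.
  S = (7, 7, 7) ≠ 0, so r is not a codeword (an error is present).
Step 3: locate the error. For a single error e at position i, S_ℓ = v_i·e·α_i^ℓ, so α_err = S_1/S_0.
  S_0^{−1} = 7^{−1} = 8 (mod 11), so α_err = 7·8 = 56 ≡ 1 = α_5. Error position i = 5.
  Consistency check: S_2/S_1 = 7·8 = 56 ≡ 1 = α_err ✓ (single-error assumption holds).
Step 4: error magnitude e = S_0/v_5 = S_0·∏_{j≠5}(α_5 − α_j) = 7·1 = 7 ≡ 7 (mod 11).
Step 5: correct position 5: c_5 = r_5 − e = 8 − 7 ≡ 1 (mod 11). Hence c = [3, 2, 5, 0, 1].
  Check: interpolating c through the α_i gives m(x) = 8 + 4·x (degree < 2) with m(α_i) = c_i for every i, so c is indeed a codeword.


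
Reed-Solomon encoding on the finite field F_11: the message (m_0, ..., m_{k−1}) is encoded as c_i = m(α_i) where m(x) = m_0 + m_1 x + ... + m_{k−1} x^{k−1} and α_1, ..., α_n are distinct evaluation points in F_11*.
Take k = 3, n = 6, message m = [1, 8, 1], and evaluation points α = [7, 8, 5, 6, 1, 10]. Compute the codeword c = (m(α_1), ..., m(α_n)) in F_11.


c = [7, 8, 0, 8, 10, 5]

Message polynomial: m(x) = 1 + 8·x + 1·x^2 (mod 11).
For each evaluation point α_i, compute m(α_i) mod 11:
  α_1 = 7: Horner steps 1 → 4 → 7, so m(7) = 7.
  α_2 = 8: Horner steps 1 → 5 → 8, so m(8) = 8.
  α_3 = 5: Horner steps 1 → 2 → 0, so m(5) = 0.
  α_4 = 6: Horner steps 1 → 3 → 8, so m(6) = 8.
  α_5 = 1: Horner steps 1 → 9 → 10, so m(1) = 10.
  α_6 = 10: Horner steps 1 → 7 → 5, so m(10) = 5.
Codeword c = [7, 8, 0, 8, 10, 5] ∈ F_11^6.


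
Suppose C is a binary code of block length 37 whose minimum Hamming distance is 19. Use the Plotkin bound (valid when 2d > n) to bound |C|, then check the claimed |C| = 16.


Plotkin bound M ≤ 38; given |C| = 16 ≤ bound (satisfied).

Check applicability: 2d = 38, n = 37.
2d − n = 1 > 0, so Plotkin applies.
Compute d/(2d−n) = 19/1 ≈ 19.0000.
⌊d/(2d−n)⌋ = 19.
Plotkin bound: M ≤ 2·19 = 38.
Given |C| = 16, check: satisfied.
This |C| is below the Plotkin bound.


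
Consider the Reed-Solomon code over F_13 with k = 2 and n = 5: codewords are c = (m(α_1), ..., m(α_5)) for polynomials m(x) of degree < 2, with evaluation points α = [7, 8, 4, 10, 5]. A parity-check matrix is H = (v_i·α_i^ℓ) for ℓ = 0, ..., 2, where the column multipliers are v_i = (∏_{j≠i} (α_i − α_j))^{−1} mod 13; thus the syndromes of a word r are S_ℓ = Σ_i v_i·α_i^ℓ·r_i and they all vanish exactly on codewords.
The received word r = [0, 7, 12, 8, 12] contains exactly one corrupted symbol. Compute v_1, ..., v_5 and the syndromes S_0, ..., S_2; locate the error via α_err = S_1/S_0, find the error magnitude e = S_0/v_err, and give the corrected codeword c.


S = (1, 4, 3), error at position 3, error magnitude e = 7, c = [0, 7, 5, 8, 12].

Step 1: column multipliers v_i = (∏_{j≠i}(α_i − α_j))^{−1} mod 13.
  i = 1 (α = 7): (7−8)(7−4)(7−10)(7−5) = (−1)·3·(−3)·2 = 18 ≡ 5, so v_1 = 5^{−1} = 8 (mod 13).
  i = 2 (α = 8): (8−7)(8−4)(8−10)(8−5) = 1·4·(−2)·3 = −24 ≡ 2, so v_2 = 2^{−1} = 7 (mod 13).
  i = 3 (α = 4): (4−7)(4−8)(4−10)(4−5) = (−3)·(−4)·(−6)·(−1) = 72 ≡ 7, so v_3 = 7^{−1} = 2 (mod 13).
  i = 4 (α = 10): (10−7)(10−8)(10−4)(10−5) = 3·2·6·5 = 180 ≡ 11, so v_4 = 11^{−1} = 6 (mod 13).
  i = 5 (α = 5): (5−7)(5−8)(5−4)(5−10) = (−2)·(−3)·1·(−5) = −30 ≡ 9, so v_5 = 9^{−1} = 3 (mod 13).
  v = [8, 7, 2, 6, 3].
Step 2: syndromes of r = [0, 7, 12, 8, 12] (all sums mod 13).
  S_0 = Σ v_i r_i = 8·0 + 7·7 + 2·12 + 6·8 + 3·12 = 157 ≡ 1.
  S_1 = Σ v_i α_i r_i = 8·7·0 + 7·8·7 + 2·4·12 + 6·10·8 + 3·5·12 = 1148 ≡ 4.
  α_i^2 mod 13 = [10, 12, 3, 9, 12].
  S_2 = Σ v_i α_i^2 r_i = 8·10·0 + 7·12·7 + 2·3·12 + 6·9·8 + 3·12·12 = 1524 ≡ 3.
  S = (1, 4, 3) ≠ 0, so r is not a codeword (an error is present).
Step 3: locate the error. For a single error e at position i, S_ℓ = v_i·e·α_i^ℓ, so α_err = S_1/S_0.
  S_0^{−1} = 1^{−1} = 1 (mod 13), so α_err = 4·1 = 4 ≡ 4 = α_3. Error position i = 3.
  Consistency check: S_2/S_1 = 3·10 = 30 ≡ 4 = α_err ✓ (single-error assumption holds).
Step 4: error magnitude e = S_0/v_3 = S_0·∏_{j≠3}(α_3 − α_j) = 1·7 = 7 ≡ 7 (mod 13).
Step 5: correct position 3: c_3 = r_3 − e = 12 − 7 ≡ 5 (mod 13). Hence c = [0, 7, 5, 8, 12].
  Check: interpolating c through the α_i gives m(x) = 3 + 7·x (degree < 2) with m(α_i) = c_i for every i, so c is indeed a codeword.


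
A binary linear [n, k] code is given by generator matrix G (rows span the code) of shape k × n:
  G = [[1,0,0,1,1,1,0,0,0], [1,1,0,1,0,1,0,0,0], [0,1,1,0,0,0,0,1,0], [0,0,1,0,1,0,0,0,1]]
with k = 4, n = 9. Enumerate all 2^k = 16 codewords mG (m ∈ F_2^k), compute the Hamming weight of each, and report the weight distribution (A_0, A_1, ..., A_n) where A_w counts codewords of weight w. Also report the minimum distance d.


Weight distribution: A_0 = 1, A_2 = 2, A_3 = 4, A_4 = 3, A_5 = 2, A_6 = 2, A_7 = 2. Minimum distance d = 2.

Enumerate all 2^4 = 16 messages m ∈ F_2^4.
For each, compute codeword c = mG in F_2^9, then tally its weight.
  m = 0000 → c = 000000000, weight = 0.
  m = 1000 → c = 100111000, weight = 4.
  m = 0100 → c = 110101000, weight = 4.
  m = 1100 → c = 010010000, weight = 2.
  m = 0010 → c = 011000010, weight = 3.
  m = 1010 → c = 111111010, weight = 7.
  m = 0110 → c = 101101010, weight = 5.
  m = 1110 → c = 001010010, weight = 3.
  m = 0001 → c = 001010001, weight = 3.
  m = 1001 → c = 101101001, weight = 5.
  m = 0101 → c = 111111001, weight = 7.
  m = 1101 → c = 011000001, weight = 3.
  m = 0011 → c = 010010011, weight = 4.
  m = 1011 → c = 110101011, weight = 6.
  m = 0111 → c = 100111011, weight = 6.
  m = 1111 → c = 000000011, weight = 2.
Tally weights:
  weight 0: 1 codewords.
  weight 2: 2 codewords.
  weight 3: 4 codewords.
  weight 4: 3 codewords.
  weight 5: 2 codewords.
  weight 6: 2 codewords.
  weight 7: 2 codewords.
Minimum distance d = smallest w > 0 with A_w > 0 = 2.
Sanity: Σ A_w = 16 = 2^4 = 16 ✓.


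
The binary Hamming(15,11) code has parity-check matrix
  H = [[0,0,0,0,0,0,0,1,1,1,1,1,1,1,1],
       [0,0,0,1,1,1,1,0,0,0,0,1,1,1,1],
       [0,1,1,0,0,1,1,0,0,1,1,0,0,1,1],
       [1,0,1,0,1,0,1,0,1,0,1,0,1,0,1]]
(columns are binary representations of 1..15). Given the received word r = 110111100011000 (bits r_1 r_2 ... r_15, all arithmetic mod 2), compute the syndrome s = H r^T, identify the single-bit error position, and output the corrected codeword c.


s = (0, 1, 0, 0)^T, error position = 4, corrected codeword c = 110011100011000

Compute s = H r^T mod 2 one row at a time:
  s_1 = 0 + 0 + 0 + 1 + 1 + 0 + 0 + 0 = 2 ≡ 0 (mod 2).
  s_2 = 1 + 1 + 1 + 1 + 1 + 0 + 0 + 0 = 5 ≡ 1 (mod 2).
  s_3 = 1 + 0 + 1 + 1 + 0 + 1 + 0 + 0 = 4 ≡ 0 (mod 2).
  s_4 = 1 + 0 + 1 + 1 + 0 + 1 + 0 + 0 = 4 ≡ 0 (mod 2).
s = (0, 1, 0, 0)^T — this equals column 4 of H (binary 0100), so error is at position 4.
Correct: flip bit 4 of r = 110111100011000 to get c = 110011100011000.


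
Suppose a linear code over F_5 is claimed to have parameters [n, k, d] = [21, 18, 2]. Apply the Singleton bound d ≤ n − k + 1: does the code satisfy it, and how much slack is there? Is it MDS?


Singleton RHS = n − k + 1 = 4, slack = 2, bound satisfied, not MDS.

Singleton bound: d ≤ n − k + 1.
Here n = 21, k = 18, so n − k + 1 = 4.
Given d = 2, check d ≤ 4: YES.
Slack = (n − k + 1) − d = 2.
The code is NOT MDS (slack = 2 > 0).
Description: the claimed parameters are [21, 18, 2]_5; such a code would be non-MDS.


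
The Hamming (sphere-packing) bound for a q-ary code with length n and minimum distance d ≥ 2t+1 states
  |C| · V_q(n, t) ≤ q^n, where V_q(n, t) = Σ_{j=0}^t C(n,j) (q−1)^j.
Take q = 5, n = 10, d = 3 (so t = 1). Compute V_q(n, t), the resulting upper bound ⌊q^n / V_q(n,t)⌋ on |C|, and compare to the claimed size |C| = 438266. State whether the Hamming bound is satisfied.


V_q(n, t) = 41, q^n = 9765625, Hamming bound = 238185, |C| = 438266 > bound (violated).

Step 1: Compute V_q(n, t) = Σ_{j=0}^1 C(n, j) (q−1)^j.
  j = 0: C(10,0)·(4)^0 = 1·1 = 1.
  j = 1: C(10,1)·(4)^1 = 10·4 = 40.
  V_q(n, t) = 1 + 40 = 41.
Step 2: q^n = 5^10 = 9765625.
Step 3: Hamming bound ⌊q^n / V_q(n,t)⌋ = ⌊9765625/41⌋ = 238185.
Step 4: Compare |C| = 438266 to 238185: violated.
The claimed |C| lies above the Hamming bound, so no 5-ary code of length 10 with d ≥ 3 can have 438266 codewords.


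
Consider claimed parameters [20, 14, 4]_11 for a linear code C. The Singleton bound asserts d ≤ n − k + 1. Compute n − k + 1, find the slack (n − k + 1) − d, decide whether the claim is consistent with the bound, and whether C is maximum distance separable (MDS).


Singleton RHS = n − k + 1 = 7, slack = 3, bound satisfied, not MDS.

Singleton bound: d ≤ n − k + 1.
Here n = 20, k = 14, so n − k + 1 = 7.
Given d = 4, check d ≤ 7: YES.
Slack = (n − k + 1) − d = 3.
The code is NOT MDS (slack = 3 > 0).
Description: the claimed parameters are [20, 14, 4]_11; such a code would be non-MDS.


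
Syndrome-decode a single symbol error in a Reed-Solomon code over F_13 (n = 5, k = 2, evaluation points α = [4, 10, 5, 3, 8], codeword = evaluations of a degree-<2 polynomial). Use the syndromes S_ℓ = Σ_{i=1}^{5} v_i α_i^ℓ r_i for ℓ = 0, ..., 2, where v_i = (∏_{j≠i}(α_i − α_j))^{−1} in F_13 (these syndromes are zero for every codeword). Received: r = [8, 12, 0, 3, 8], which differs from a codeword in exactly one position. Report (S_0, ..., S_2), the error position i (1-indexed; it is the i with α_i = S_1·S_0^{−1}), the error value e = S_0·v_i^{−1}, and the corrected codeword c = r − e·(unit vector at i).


S = (11, 10, 2), error at position 5, error magnitude e = 6, c = [8, 12, 0, 3, 2].

Step 1: column multipliers v_i = (∏_{j≠i}(α_i − α_j))^{−1} mod 13.
  i = 1 (α = 4): (4−10)(4−5)(4−3)(4−8) = (−6)·(−1)·1·(−4) = −24 ≡ 2, so v_1 = 2^{−1} = 7 (mod 13).
  i = 2 (α = 10): (10−4)(10−5)(10−3)(10−8) = 6·5·7·2 = 420 ≡ 4, so v_2 = 4^{−1} = 10 (mod 13).
  i = 3 (α = 5): (5−4)(5−10)(5−3)(5−8) = 1·(−5)·2·(−3) = 30 ≡ 4, so v_3 = 4^{−1} = 10 (mod 13).
  i = 4 (α = 3): (3−4)(3−10)(3−5)(3−8) = (−1)·(−7)·(−2)·(−5) = 70 ≡ 5, so v_4 = 5^{−1} = 8 (mod 13).
  i = 5 (α = 8): (8−4)(8−10)(8−5)(8−3) = 4·(−2)·3·5 = −120 ≡ 10, so v_5 = 10^{−1} = 4 (mod 13).
  v = [7, 10, 10, 8, 4].
Step 2: syndromes of r = [8, 12, 0, 3, 8] (all sums mod 13).
  S_0 = Σ v_i r_i = 7·8 + 10·12 + 10·0 + 8·3 + 4·8 = 232 ≡ 11.
  S_1 = Σ v_i α_i r_i = 7·4·8 + 10·10·12 + 10·5·0 + 8·3·3 + 4·8·8 = 1752 ≡ 10.
  α_i^2 mod 13 = [3, 9, 12, 9, 12].
  S_2 = Σ v_i α_i^2 r_i = 7·3·8 + 10·9·12 + 10·12·0 + 8·9·3 + 4·12·8 = 1848 ≡ 2.
  S = (11, 10, 2) ≠ 0, so r is not a codeword (an error is present).
Step 3: locate the error. For a single error e at position i, S_ℓ = v_i·e·α_i^ℓ, so α_err = S_1/S_0.
  S_0^{−1} = 11^{−1} = 6 (mod 13), so α_err = 10·6 = 60 ≡ 8 = α_5. Error position i = 5.
  Consistency check: S_2/S_1 = 2·4 = 8 ≡ 8 = α_err ✓ (single-error assumption holds).
Step 4: error magnitude e = S_0/v_5 = S_0·∏_{j≠5}(α_5 − α_j) = 11·10 = 110 ≡ 6 (mod 13).
Step 5: correct position 5: c_5 = r_5 − e = 8 − 6 ≡ 2 (mod 13). Hence c = [8, 12, 0, 3, 2].
  Check: interpolating c through the α_i gives m(x) = 1 + 5·x (degree < 2) with m(α_i) = c_i for every i, so c is indeed a codeword.
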